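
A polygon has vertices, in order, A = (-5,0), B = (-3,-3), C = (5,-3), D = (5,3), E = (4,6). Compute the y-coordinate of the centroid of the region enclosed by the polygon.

17/39

Apply the shoelace formula. First the cross-terms c_i = x_i·y_{i+1} − x_{i+1}·y_i:
  15, 24, 30, 18, 30  ⇒  2A = 117, A = 58.5.
Then Σ (y_i + y_{i+1})·c_i = 153, so ȳ = 153 / (6·58.5) = 17/39.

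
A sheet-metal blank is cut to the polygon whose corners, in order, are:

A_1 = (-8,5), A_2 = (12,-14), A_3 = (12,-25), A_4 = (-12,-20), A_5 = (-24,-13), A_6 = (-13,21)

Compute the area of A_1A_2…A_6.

A_1→A_2: (-8)(-14) − (12)(5) = 52
A_2→A_3: (12)(-25) − (12)(-14) = -132
A_3→A_4: (12)(-20) − (-12)(-25) = -540
A_4→A_5: (-12)(-13) − (-24)(-20) = -324
A_5→A_6: (-24)(21) − (-13)(-13) = -673
A_6→A_1: (-13)(5) − (-8)(21) = 103
Σ = -1514
Area = |Σ|/2 = 757.

757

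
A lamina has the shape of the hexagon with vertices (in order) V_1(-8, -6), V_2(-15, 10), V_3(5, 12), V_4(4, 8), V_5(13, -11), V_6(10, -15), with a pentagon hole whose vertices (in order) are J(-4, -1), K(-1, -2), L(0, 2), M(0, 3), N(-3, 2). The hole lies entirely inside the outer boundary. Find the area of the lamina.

Outer boundary:
Apply the surveyor's formula: 2A = Σ (x_i·y_{i+1} − x_{i+1}·y_i), indices taken mod 6.
Cross-terms: -170, -230, -8, -148, -85, -180  ⇒  Σ = -821
Area = |Σ|/2 = 410.5.
Hole:
J→K: (-4)(-2) − (-1)(-1) = 7
K→L: (-1)(2) − (0)(-2) = -2
L→M: (0)(3) − (0)(2) = 0
M→N: (0)(2) − (-3)(3) = 9
N→J: (-3)(-1) − (-4)(2) = 11
Σ = 25
Area = |Σ|/2 = 12.5.
Net area = 410.5 − 12.5 = 398.

398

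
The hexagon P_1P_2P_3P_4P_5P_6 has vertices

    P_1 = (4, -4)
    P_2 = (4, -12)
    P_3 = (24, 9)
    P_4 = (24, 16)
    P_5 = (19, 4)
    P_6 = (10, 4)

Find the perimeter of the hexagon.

|P_1P_2| = √((0)² + (-8)²) = √64 = 8
|P_2P_3| = √((20)² + (21)²) = √841 = 29
|P_3P_4| = √((0)² + (7)²) = √49 = 7
|P_4P_5| = √((-5)² + (-12)²) = √169 = 13
|P_5P_6| = √((-9)² + (0)²) = √81 = 9
|P_6P_1| = √((-6)² + (-8)²) = √100 = 10
Perimeter = 8 + 29 + 7 + 13 + 9 + 10 = 76.

76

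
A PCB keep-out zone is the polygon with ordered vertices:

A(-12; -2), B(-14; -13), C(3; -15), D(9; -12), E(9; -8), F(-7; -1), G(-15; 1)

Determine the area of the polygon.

Σ = (128) + (249) + (99) + (36) + (-65) + (-22) + (42) = 467
Area = |Σ|/2 = 233.5.

233.5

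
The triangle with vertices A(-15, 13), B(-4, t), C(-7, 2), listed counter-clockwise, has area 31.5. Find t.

-10

Write out the shoelace sum; only the two edges meeting at B involve t:
2·Area = [((-15)·t − (-4)·13) + ((-4)·2 − (-7)·t)] + -61
       = -8·t + -17 = 63
⇒ t = -10.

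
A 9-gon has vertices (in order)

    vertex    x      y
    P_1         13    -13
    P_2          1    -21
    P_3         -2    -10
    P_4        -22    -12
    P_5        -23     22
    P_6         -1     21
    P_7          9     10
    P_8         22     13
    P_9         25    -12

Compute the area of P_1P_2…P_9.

Apply the shoelace (surveyor's) formula: 2A = Σ (x_i·y_{i+1} − x_{i+1}·y_i), indices taken mod 9.
Σ = (-260) + (-52) + (-196) + (-760) + (-461) + (-199) + (-103) + (-589) + (-169) = -2789
Area = |Σ|/2 = 1394.5.

1394.5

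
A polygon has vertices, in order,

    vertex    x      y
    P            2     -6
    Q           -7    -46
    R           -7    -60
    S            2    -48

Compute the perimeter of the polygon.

112

|PQ| = √((-9)² + (-40)²) = √1681 = 41
|QR| = √((0)² + (-14)²) = √196 = 14
|RS| = √((9)² + (12)²) = √225 = 15
|SP| = √((0)² + (42)²) = √1764 = 42
Perimeter = 41 + 14 + 15 + 42 = 112.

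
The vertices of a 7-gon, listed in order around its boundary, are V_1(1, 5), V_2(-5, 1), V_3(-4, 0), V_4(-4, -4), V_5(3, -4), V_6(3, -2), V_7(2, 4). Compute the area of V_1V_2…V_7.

51

Apply Gauss's area formula: 2A = Σ (x_i·y_{i+1} − x_{i+1}·y_i), indices taken mod 7.
Σ = (26) + (4) + (16) + (28) + (6) + (16) + (6) = 102
Area = |Σ|/2 = 51.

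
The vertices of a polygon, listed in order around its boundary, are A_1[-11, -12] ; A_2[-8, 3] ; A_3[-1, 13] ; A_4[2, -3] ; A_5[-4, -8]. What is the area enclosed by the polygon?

Apply the surveyor's formula: 2A = Σ (x_i·y_{i+1} − x_{i+1}·y_i), indices taken mod 5.
Cross-terms: -129, -101, -23, -28, -40  ⇒  Σ = -321
Area = |Σ|/2 = 160.5.

160.5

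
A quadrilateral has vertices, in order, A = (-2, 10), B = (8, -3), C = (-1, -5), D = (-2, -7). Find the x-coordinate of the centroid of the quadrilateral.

100/77

Apply the shoelace formula. First the cross-terms c_i = x_i·y_{i+1} − x_{i+1}·y_i:
  -74, -43, -3, -34  ⇒  2A = -154, A = -77.
Then Σ (x_i + x_{i+1})·c_i = -600, so x̄ = -600 / (6·(-77)) = 100/77.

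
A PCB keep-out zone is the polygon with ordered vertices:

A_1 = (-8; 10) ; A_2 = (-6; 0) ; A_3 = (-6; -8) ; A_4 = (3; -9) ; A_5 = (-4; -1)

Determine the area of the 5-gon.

Σ = (60) + (48) + (78) + (-39) + (-48) = 99
Area = |Σ|/2 = 49.5.

49.5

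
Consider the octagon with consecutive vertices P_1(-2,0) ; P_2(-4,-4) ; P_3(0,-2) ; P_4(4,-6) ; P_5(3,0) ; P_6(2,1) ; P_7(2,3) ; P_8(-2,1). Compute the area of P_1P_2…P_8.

Apply the shoelace formula: 2A = Σ (x_i·y_{i+1} − x_{i+1}·y_i), indices taken mod 8.
Σ = (8) + (8) + (8) + (18) + (3) + (4) + (8) + (2) = 59
Area = |Σ|/2 = 29.5.

29.5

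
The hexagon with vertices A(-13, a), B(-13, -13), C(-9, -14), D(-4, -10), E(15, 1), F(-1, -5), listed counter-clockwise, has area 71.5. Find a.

The doubled signed area Σ (x_i y_{i+1} − x_{i+1} y_i) is linear in a.
With a=0 it equals 275; the coefficient of a is 12 (from the two edges through A).
So 12·a + 275 = 2·71.5 = 143 ⇒ a = -11.

-11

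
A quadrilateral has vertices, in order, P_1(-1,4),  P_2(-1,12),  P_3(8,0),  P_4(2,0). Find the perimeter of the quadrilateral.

|P_1P_2| = √((0)² + (8)²) = √64 = 8
|P_2P_3| = √((9)² + (-12)²) = √225 = 15
|P_3P_4| = √((-6)² + (0)²) = √36 = 6
|P_4P_1| = √((-3)² + (4)²) = √25 = 5
Perimeter = 8 + 15 + 6 + 5 = 34.

34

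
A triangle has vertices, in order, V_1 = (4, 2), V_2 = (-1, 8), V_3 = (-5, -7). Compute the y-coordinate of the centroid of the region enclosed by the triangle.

1

Apply the surveyor's formula. First the cross-terms c_i = x_i·y_{i+1} − x_{i+1}·y_i:
  34, 47, 18  ⇒  2A = 99, A = 49.5.
Then Σ (y_i + y_{i+1})·c_i = 297, so ȳ = 297 / (6·49.5) = 1.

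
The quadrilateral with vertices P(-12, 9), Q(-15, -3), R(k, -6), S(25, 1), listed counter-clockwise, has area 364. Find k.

Write out the shoelace sum; only the two edges meeting at R involve k:
2·Area = [((-15)·(-6) − k·(-3)) + (k·1 − 25·(-6))] + 408
       = 4·k + 648 = 728
⇒ k = 20.

20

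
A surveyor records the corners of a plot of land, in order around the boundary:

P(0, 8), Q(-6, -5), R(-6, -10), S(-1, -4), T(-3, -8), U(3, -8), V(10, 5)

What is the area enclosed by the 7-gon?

Σ = (48) + (30) + (14) + (-4) + (48) + (95) + (80) = 311
Area = |Σ|/2 = 155.5.

155.5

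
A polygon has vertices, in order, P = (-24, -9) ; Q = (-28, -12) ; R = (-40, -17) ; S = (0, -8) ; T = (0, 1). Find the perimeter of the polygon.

94

|PQ| = √((-4)² + (-3)²) = √25 = 5
|QR| = √((-12)² + (-5)²) = √169 = 13
|RS| = √((40)² + (9)²) = √1681 = 41
|ST| = √((0)² + (9)²) = √81 = 9
|TP| = √((-24)² + (-10)²) = √676 = 26
Perimeter = 5 + 13 + 41 + 9 + 26 = 94.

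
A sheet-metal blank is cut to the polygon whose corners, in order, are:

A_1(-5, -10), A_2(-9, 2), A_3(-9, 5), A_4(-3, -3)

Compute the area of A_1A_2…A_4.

35

Cross-terms: -100, -27, 42, 15  ⇒  Σ = -70
Area = |Σ|/2 = 35.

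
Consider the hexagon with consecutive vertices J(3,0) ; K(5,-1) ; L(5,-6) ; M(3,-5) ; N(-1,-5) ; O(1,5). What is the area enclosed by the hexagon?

Apply the shoelace formula: 2A = Σ (x_i·y_{i+1} − x_{i+1}·y_i), indices taken mod 6.
Σ = (-3) + (-25) + (-7) + (-20) + (0) + (-15) = -70
Area = |Σ|/2 = 35.

35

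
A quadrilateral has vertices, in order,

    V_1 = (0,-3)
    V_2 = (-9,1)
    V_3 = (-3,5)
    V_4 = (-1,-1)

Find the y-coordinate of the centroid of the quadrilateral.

Apply the surveyor's formula. First the cross-terms c_i = x_i·y_{i+1} − x_{i+1}·y_i:
  -27, -42, 8, 3  ⇒  2A = -58, A = -29.
Then Σ (y_i + y_{i+1})·c_i = -178, so ȳ = -178 / (6·(-29)) = 89/87.

89/87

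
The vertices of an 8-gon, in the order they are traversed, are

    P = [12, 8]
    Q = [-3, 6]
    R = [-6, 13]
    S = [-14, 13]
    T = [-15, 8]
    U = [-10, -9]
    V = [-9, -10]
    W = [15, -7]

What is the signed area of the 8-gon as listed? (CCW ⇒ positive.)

P→Q: (12)(6) − (-3)(8) = 96
Q→R: (-3)(13) − (-6)(6) = -3
R→S: (-6)(13) − (-14)(13) = 104
S→T: (-14)(8) − (-15)(13) = 83
T→U: (-15)(-9) − (-10)(8) = 215
U→V: (-10)(-10) − (-9)(-9) = 19
V→W: (-9)(-7) − (15)(-10) = 213
W→P: (15)(8) − (12)(-7) = 204
Σ = 931
Signed area = Σ/2 = 465.5 (positive ⇒ counter-clockwise traversal).

465.5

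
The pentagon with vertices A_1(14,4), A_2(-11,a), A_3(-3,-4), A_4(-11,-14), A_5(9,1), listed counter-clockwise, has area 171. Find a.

7

Write out the shoelace sum; only the two edges meeting at A_2 involve a:
2·Area = [(14·a − (-11)·4) + ((-11)·(-4) − (-3)·a)] + 135
       = 17·a + 223 = 342
⇒ a = 7.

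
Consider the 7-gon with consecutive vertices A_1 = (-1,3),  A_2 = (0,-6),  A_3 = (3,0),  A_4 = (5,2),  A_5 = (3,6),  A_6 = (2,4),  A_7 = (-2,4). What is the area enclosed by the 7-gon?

34

Σ = (6) + (18) + (6) + (24) + (0) + (16) + (-2) = 68
Area = |Σ|/2 = 34.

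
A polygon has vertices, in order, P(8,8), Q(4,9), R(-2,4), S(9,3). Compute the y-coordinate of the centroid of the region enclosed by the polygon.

5.65

Apply the shoelace formula. First the cross-terms c_i = x_i·y_{i+1} − x_{i+1}·y_i:
  40, 34, -42, 48  ⇒  2A = 80, A = 40.
Then Σ (y_i + y_{i+1})·c_i = 1356, so ȳ = 1356 / (6·40) = 5.65.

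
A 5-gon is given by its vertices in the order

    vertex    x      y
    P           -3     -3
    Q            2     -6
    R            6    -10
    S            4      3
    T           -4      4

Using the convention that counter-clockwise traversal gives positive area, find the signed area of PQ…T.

75

Apply the shoelace formula: 2A = Σ (x_i·y_{i+1} − x_{i+1}·y_i), indices taken mod 5.
Σ = (24) + (16) + (58) + (28) + (24) = 150
Signed area = Σ/2 = 75 (positive ⇒ counter-clockwise traversal).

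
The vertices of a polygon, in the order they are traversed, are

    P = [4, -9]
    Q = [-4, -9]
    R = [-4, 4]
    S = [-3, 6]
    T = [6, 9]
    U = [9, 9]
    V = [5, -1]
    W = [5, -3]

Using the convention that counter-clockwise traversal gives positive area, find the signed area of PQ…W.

-161.5

P→Q: (4)(-9) − (-4)(-9) = -72
Q→R: (-4)(4) − (-4)(-9) = -52
R→S: (-4)(6) − (-3)(4) = -12
S→T: (-3)(9) − (6)(6) = -63
T→U: (6)(9) − (9)(9) = -27
U→V: (9)(-1) − (5)(9) = -54
V→W: (5)(-3) − (5)(-1) = -10
W→P: (5)(-9) − (4)(-3) = -33
Σ = -323
Signed area = Σ/2 = -161.5 (negative ⇒ clockwise traversal).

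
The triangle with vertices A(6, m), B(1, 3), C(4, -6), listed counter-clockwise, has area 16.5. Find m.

Write out the shoelace sum; only the two edges meeting at A involve m:
2·Area = [(4·m − 6·(-6)) + (6·3 − 1·m)] + -18
       = 3·m + 36 = 33
⇒ m = -1.

-1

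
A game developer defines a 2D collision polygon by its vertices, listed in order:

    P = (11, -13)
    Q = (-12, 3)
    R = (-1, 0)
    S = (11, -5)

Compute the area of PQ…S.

101.5

Apply Gauss's area formula: 2A = Σ (x_i·y_{i+1} − x_{i+1}·y_i), indices taken mod 4.
P→Q: (11)(3) − (-12)(-13) = -123
Q→R: (-12)(0) − (-1)(3) = 3
R→S: (-1)(-5) − (11)(0) = 5
S→P: (11)(-13) − (11)(-5) = -88
Σ = -203
Area = |Σ|/2 = 101.5.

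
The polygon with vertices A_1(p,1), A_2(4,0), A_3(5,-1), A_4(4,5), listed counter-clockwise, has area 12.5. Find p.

Write out the shoelace sum; only the two edges meeting at A_1 involve p:
2·Area = [(4·1 − p·5) + (p·0 − 4·1)] + 25
       = -5·p + 25 = 25
⇒ p = 0.

0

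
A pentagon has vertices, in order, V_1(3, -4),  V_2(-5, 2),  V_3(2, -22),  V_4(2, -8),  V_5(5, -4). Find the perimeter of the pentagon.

|V_1V_2| = √((-8)² + (6)²) = √100 = 10
|V_2V_3| = √((7)² + (-24)²) = √625 = 25
|V_3V_4| = √((0)² + (14)²) = √196 = 14
|V_4V_5| = √((3)² + (4)²) = √25 = 5
|V_5V_1| = √((-2)² + (0)²) = √4 = 2
Perimeter = 10 + 25 + 14 + 5 + 2 = 56.

56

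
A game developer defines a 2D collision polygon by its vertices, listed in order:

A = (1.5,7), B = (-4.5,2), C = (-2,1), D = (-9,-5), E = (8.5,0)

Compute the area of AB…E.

Cross-terms: 34.5, -0.5, 19, 42.5, 59.5  ⇒  Σ = 155
Area = |Σ|/2 = 77.5.

77.5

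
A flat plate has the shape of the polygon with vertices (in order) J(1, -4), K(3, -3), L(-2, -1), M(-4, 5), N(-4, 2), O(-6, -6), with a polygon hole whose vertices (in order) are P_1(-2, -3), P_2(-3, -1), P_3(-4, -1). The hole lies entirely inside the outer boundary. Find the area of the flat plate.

Outer boundary:
Cross-terms: 9, -9, -14, 12, 36, 30  ⇒  Σ = 64
Area = |Σ|/2 = 32.
Hole:
Apply Gauss's area formula: 2A = Σ (x_i·y_{i+1} − x_{i+1}·y_i), indices taken mod 3.
Cross-terms: -7, -1, 10  ⇒  Σ = 2
Area = |Σ|/2 = 1.
Net area = 32 − 1 = 31.

31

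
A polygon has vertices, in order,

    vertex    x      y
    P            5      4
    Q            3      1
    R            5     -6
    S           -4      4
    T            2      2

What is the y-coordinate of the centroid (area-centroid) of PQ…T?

Apply the shoelace (surveyor's) formula. First the cross-terms c_i = x_i·y_{i+1} − x_{i+1}·y_i:
  -7, -23, -4, -16, -2  ⇒  2A = -52, A = -26.
Then Σ (y_i + y_{i+1})·c_i = -20, so ȳ = -20 / (6·(-26)) = 5/39.

5/39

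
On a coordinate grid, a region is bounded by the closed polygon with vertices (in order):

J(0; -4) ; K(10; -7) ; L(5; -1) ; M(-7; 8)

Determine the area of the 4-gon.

Apply the surveyor's formula: 2A = Σ (x_i·y_{i+1} − x_{i+1}·y_i), indices taken mod 4.
J→K: (0)(-7) − (10)(-4) = 40
K→L: (10)(-1) − (5)(-7) = 25
L→M: (5)(8) − (-7)(-1) = 33
M→J: (-7)(-4) − (0)(8) = 28
Σ = 126
Area = |Σ|/2 = 63.

63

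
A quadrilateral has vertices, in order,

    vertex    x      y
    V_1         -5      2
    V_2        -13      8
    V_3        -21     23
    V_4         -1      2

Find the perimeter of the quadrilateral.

|V_1V_2| = √((-8)² + (6)²) = √100 = 10
|V_2V_3| = √((-8)² + (15)²) = √289 = 17
|V_3V_4| = √((20)² + (-21)²) = √841 = 29
|V_4V_1| = √((-4)² + (0)²) = √16 = 4
Perimeter = 10 + 17 + 29 + 4 = 60.

60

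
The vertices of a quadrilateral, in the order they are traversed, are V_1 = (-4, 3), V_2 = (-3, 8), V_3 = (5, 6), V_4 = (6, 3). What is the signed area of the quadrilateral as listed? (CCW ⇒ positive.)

-36

Σ = (-23) + (-58) + (-21) + (30) = -72
Signed area = Σ/2 = -36 (negative ⇒ clockwise traversal).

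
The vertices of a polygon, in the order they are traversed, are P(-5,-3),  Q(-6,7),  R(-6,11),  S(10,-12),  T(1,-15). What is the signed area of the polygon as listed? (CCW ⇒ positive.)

-165.5

Apply the shoelace formula: 2A = Σ (x_i·y_{i+1} − x_{i+1}·y_i), indices taken mod 5.
Σ = (-53) + (-24) + (-38) + (-138) + (-78) = -331
Signed area = Σ/2 = -165.5 (negative ⇒ clockwise traversal).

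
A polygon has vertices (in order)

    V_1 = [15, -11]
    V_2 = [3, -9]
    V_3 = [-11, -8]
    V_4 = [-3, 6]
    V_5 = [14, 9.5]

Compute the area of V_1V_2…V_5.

362

Apply the shoelace formula: 2A = Σ (x_i·y_{i+1} − x_{i+1}·y_i), indices taken mod 5.
Σ = (-102) + (-123) + (-90) + (-112.5) + (-296.5) = -724
Area = |Σ|/2 = 362.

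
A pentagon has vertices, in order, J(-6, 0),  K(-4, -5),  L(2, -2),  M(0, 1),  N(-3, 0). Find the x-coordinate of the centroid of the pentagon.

-341/159

Apply the shoelace formula. First the cross-terms c_i = x_i·y_{i+1} − x_{i+1}·y_i:
  30, 18, 2, 3, 0  ⇒  2A = 53, A = 26.5.
Then Σ (x_i + x_{i+1})·c_i = -341, so x̄ = -341 / (6·26.5) = -341/159.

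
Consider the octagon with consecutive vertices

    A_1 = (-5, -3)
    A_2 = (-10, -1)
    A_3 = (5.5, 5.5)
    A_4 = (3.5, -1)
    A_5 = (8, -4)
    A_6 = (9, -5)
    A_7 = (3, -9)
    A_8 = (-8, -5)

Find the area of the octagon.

131.625

Apply the shoelace formula: 2A = Σ (x_i·y_{i+1} − x_{i+1}·y_i), indices taken mod 8.
Σ = (-25) + (-49.5) + (-24.75) + (-6) + (-4) + (-66) + (-87) + (-1) = -263.25
Area = |Σ|/2 = 131.625.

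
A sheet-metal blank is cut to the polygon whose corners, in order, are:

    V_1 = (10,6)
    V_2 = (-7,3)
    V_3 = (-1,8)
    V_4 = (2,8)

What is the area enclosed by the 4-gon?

Apply Gauss's area formula: 2A = Σ (x_i·y_{i+1} − x_{i+1}·y_i), indices taken mod 4.
Σ = (72) + (-53) + (-24) + (-68) = -73
Area = |Σ|/2 = 36.5.

36.5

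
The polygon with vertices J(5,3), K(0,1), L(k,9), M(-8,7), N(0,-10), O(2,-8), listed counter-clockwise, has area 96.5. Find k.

The doubled signed area Σ (x_i y_{i+1} − x_{i+1} y_i) is linear in k.
With k=0 it equals 223; the coefficient of k is 6 (from the two edges through L).
So 6·k + 223 = 2·96.5 = 193 ⇒ k = -5.

-5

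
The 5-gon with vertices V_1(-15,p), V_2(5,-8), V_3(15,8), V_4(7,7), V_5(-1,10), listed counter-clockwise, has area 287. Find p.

-3

Write out the shoelace sum; only the two edges meeting at V_1 involve p:
2·Area = [((-1)·p − (-15)·10) + ((-15)·(-8) − 5·p)] + 286
       = -6·p + 556 = 574
⇒ p = -3.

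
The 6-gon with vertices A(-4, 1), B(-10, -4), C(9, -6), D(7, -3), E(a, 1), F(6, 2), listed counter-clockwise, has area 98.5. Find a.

9

Write out the shoelace sum; only the two edges meeting at E involve a:
2·Area = [(7·1 − a·(-3)) + (a·2 − 6·1)] + 151
       = 5·a + 152 = 197
⇒ a = 9.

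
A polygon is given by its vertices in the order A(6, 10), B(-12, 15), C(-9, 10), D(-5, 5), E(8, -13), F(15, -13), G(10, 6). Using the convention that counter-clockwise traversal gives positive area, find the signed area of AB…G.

315

Σ = (210) + (15) + (5) + (25) + (91) + (220) + (64) = 630
Signed area = Σ/2 = 315 (positive ⇒ counter-clockwise traversal).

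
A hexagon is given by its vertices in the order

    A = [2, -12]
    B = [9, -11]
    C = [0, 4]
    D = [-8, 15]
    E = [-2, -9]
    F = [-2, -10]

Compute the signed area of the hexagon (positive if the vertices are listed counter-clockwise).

Apply the shoelace (surveyor's) formula: 2A = Σ (x_i·y_{i+1} − x_{i+1}·y_i), indices taken mod 6.
Σ = (86) + (36) + (32) + (102) + (2) + (44) = 302
Signed area = Σ/2 = 151 (positive ⇒ counter-clockwise traversal).

151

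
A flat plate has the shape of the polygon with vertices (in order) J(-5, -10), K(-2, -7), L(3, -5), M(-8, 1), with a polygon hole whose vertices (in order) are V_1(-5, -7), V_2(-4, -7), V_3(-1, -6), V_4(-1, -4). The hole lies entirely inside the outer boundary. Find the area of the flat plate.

42.5

Outer boundary:
Apply the shoelace formula: 2A = Σ (x_i·y_{i+1} − x_{i+1}·y_i), indices taken mod 4.
Cross-terms: 15, 31, -37, 85  ⇒  Σ = 94
Area = |Σ|/2 = 47.
Hole:
Apply Gauss's area formula: 2A = Σ (x_i·y_{i+1} − x_{i+1}·y_i), indices taken mod 4.
V_1→V_2: (-5)(-7) − (-4)(-7) = 7
V_2→V_3: (-4)(-6) − (-1)(-7) = 17
V_3→V_4: (-1)(-4) − (-1)(-6) = -2
V_4→V_1: (-1)(-7) − (-5)(-4) = -13
Σ = 9
Area = |Σ|/2 = 4.5.
Net area = 47 − 4.5 = 42.5.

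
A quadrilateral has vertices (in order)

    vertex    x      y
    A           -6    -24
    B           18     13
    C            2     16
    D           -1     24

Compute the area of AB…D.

424

Apply the shoelace (surveyor's) formula: 2A = Σ (x_i·y_{i+1} − x_{i+1}·y_i), indices taken mod 4.
Σ = (354) + (262) + (64) + (168) = 848
Area = |Σ|/2 = 424.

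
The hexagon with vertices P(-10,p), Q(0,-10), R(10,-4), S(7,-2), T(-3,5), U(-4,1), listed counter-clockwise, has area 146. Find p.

The doubled signed area Σ (x_i y_{i+1} − x_{i+1} y_i) is linear in p.
With p=0 it equals 264; the coefficient of p is -4 (from the two edges through P).
So -4·p + 264 = 2·146 = 292 ⇒ p = -7.

-7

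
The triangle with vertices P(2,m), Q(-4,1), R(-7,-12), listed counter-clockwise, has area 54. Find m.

Write out the shoelace sum; only the two edges meeting at P involve m:
2·Area = [((-7)·m − 2·(-12)) + (2·1 − (-4)·m)] + 55
       = -3·m + 81 = 108
⇒ m = -9.

-9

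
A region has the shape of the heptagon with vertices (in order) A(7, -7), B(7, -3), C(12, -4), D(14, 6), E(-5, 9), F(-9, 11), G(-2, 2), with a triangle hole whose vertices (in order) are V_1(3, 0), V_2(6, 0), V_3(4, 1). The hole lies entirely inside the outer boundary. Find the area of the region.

173.5

Outer boundary:
Σ = (28) + (8) + (128) + (156) + (26) + (4) + (0) = 350
Area = |Σ|/2 = 175.
Hole:
Apply Gauss's area formula: 2A = Σ (x_i·y_{i+1} − x_{i+1}·y_i), indices taken mod 3.
V_1→V_2: (3)(0) − (6)(0) = 0
V_2→V_3: (6)(1) − (4)(0) = 6
V_3→V_1: (4)(0) − (3)(1) = -3
Σ = 3
Area = |Σ|/2 = 1.5.
Net area = 175 − 1.5 = 173.5.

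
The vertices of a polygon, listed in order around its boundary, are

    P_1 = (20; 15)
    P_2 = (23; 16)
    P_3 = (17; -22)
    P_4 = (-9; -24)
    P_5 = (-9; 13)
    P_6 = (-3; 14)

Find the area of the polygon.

1077

Σ = (-25) + (-778) + (-606) + (-333) + (-87) + (-325) = -2154
Area = |Σ|/2 = 1077.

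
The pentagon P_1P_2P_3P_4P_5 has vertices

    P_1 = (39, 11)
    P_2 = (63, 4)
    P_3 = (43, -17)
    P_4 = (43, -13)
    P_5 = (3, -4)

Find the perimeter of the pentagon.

138

|P_1P_2| = √((24)² + (-7)²) = √625 = 25
|P_2P_3| = √((-20)² + (-21)²) = √841 = 29
|P_3P_4| = √((0)² + (4)²) = √16 = 4
|P_4P_5| = √((-40)² + (9)²) = √1681 = 41
|P_5P_1| = √((36)² + (15)²) = √1521 = 39
Perimeter = 25 + 29 + 4 + 41 + 39 = 138.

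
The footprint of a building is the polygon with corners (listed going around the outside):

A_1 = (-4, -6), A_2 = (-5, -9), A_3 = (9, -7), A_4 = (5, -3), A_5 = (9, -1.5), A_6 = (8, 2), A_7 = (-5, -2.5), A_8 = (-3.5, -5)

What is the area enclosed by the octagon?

93.375

Apply the surveyor's formula: 2A = Σ (x_i·y_{i+1} − x_{i+1}·y_i), indices taken mod 8.
Σ = (6) + (116) + (8) + (19.5) + (30) + (-10) + (16.25) + (1) = 186.75
Area = |Σ|/2 = 93.375.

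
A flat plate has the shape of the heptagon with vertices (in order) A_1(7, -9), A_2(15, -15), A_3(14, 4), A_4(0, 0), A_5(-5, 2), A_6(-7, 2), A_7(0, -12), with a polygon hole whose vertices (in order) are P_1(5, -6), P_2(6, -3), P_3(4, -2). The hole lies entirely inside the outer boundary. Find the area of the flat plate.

Outer boundary:
Apply the surveyor's formula: 2A = Σ (x_i·y_{i+1} − x_{i+1}·y_i), indices taken mod 7.
Σ = (30) + (270) + (0) + (0) + (4) + (84) + (84) = 472
Area = |Σ|/2 = 236.
Hole:
Σ = (21) + (0) + (-14) = 7
Area = |Σ|/2 = 3.5.
Net area = 236 − 3.5 = 232.5.

232.5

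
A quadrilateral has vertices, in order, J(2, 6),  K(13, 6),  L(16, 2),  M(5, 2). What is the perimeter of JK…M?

|JK| = √((11)² + (0)²) = √121 = 11
|KL| = √((3)² + (-4)²) = √25 = 5
|LM| = √((-11)² + (0)²) = √121 = 11
|MJ| = √((-3)² + (4)²) = √25 = 5
Perimeter = 11 + 5 + 11 + 5 = 32.

32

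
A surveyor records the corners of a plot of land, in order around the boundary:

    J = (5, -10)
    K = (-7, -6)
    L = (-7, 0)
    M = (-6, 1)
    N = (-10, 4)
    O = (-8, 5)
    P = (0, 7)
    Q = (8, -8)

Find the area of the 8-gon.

166.5

Apply the shoelace formula: 2A = Σ (x_i·y_{i+1} − x_{i+1}·y_i), indices taken mod 8.
Σ = (-100) + (-42) + (-7) + (-14) + (-18) + (-56) + (-56) + (-40) = -333
Area = |Σ|/2 = 166.5.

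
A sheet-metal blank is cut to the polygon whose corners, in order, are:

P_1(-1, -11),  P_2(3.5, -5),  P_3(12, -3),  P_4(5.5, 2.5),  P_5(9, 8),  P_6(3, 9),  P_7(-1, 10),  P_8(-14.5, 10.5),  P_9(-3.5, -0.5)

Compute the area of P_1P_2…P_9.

Apply Gauss's area formula: 2A = Σ (x_i·y_{i+1} − x_{i+1}·y_i), indices taken mod 9.
Cross-terms: 43.5, 49.5, 46.5, 21.5, 57, 39, 134.5, 44, 38  ⇒  Σ = 473.5
Area = |Σ|/2 = 236.75.

236.75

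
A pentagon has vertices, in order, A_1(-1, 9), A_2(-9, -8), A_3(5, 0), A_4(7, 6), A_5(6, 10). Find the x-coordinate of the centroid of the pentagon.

24/257

Apply Gauss's area formula. First the cross-terms c_i = x_i·y_{i+1} − x_{i+1}·y_i:
  89, 40, 30, 34, 64  ⇒  2A = 257, A = 128.5.
Then Σ (x_i + x_{i+1})·c_i = 72, so x̄ = 72 / (6·128.5) = 24/257.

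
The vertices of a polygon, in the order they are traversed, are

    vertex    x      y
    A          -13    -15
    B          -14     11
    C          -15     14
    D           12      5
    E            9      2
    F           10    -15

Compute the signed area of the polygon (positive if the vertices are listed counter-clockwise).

-574

Apply Gauss's area formula: 2A = Σ (x_i·y_{i+1} − x_{i+1}·y_i), indices taken mod 6.
Σ = (-353) + (-31) + (-243) + (-21) + (-155) + (-345) = -1148
Signed area = Σ/2 = -574 (negative ⇒ clockwise traversal).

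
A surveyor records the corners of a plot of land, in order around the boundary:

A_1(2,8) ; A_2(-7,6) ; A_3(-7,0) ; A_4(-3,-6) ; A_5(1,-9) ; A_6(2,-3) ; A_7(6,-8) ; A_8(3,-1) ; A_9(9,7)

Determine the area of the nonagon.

Σ = (68) + (42) + (42) + (33) + (15) + (2) + (18) + (30) + (58) = 308
Area = |Σ|/2 = 154.

154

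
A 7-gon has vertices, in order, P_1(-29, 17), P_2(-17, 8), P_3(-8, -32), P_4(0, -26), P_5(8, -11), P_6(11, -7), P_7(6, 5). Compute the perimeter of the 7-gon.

|P_1P_2| = √((12)² + (-9)²) = √225 = 15
|P_2P_3| = √((9)² + (-40)²) = √1681 = 41
|P_3P_4| = √((8)² + (6)²) = √100 = 10
|P_4P_5| = √((8)² + (15)²) = √289 = 17
|P_5P_6| = √((3)² + (4)²) = √25 = 5
|P_6P_7| = √((-5)² + (12)²) = √169 = 13
|P_7P_1| = √((-35)² + (12)²) = √1369 = 37
Perimeter = 15 + 41 + 10 + 17 + 5 + 13 + 37 = 138.

138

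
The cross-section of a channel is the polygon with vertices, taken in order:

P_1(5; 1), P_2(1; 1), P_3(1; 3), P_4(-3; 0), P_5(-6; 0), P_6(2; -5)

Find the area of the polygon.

P_1→P_2: (5)(1) − (1)(1) = 4
P_2→P_3: (1)(3) − (1)(1) = 2
P_3→P_4: (1)(0) − (-3)(3) = 9
P_4→P_5: (-3)(0) − (-6)(0) = 0
P_5→P_6: (-6)(-5) − (2)(0) = 30
P_6→P_1: (2)(1) − (5)(-5) = 27
Σ = 72
Area = |Σ|/2 = 36.

36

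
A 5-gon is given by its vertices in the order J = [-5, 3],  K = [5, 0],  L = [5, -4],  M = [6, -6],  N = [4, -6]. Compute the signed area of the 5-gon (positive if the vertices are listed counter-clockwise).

Apply the surveyor's formula: 2A = Σ (x_i·y_{i+1} − x_{i+1}·y_i), indices taken mod 5.
Σ = (-15) + (-20) + (-6) + (-12) + (-18) = -71
Signed area = Σ/2 = -35.5 (negative ⇒ clockwise traversal).

-35.5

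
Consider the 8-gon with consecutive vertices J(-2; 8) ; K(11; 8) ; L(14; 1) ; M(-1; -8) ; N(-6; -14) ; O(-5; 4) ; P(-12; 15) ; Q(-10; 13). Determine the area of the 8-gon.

Apply the surveyor's formula: 2A = Σ (x_i·y_{i+1} − x_{i+1}·y_i), indices taken mod 8.
Cross-terms: -104, -101, -111, -34, -94, -27, -6, -54  ⇒  Σ = -531
Area = |Σ|/2 = 265.5.

265.5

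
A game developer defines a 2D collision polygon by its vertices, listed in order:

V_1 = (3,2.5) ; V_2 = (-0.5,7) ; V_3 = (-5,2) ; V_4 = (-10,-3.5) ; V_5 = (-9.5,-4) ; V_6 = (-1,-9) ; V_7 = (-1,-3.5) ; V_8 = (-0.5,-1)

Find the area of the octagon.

88.75

Apply the shoelace (surveyor's) formula: 2A = Σ (x_i·y_{i+1} − x_{i+1}·y_i), indices taken mod 8.
Cross-terms: 22.25, 34, 37.5, 6.75, 81.5, -5.5, -0.75, 1.75  ⇒  Σ = 177.5
Area = |Σ|/2 = 88.75.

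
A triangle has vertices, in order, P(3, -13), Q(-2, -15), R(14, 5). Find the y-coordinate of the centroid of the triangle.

-23/3

Apply the shoelace formula. First the cross-terms c_i = x_i·y_{i+1} − x_{i+1}·y_i:
  -71, 200, -197  ⇒  2A = -68, A = -34.
Then Σ (y_i + y_{i+1})·c_i = 1564, so ȳ = 1564 / (6·(-34)) = -23/3.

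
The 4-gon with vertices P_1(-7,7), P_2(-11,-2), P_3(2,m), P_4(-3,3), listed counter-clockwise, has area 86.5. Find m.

-9

The doubled signed area Σ (x_i y_{i+1} − x_{i+1} y_i) is linear in m.
With m=0 it equals 101; the coefficient of m is -8 (from the two edges through P_3).
So -8·m + 101 = 2·86.5 = 173 ⇒ m = -9.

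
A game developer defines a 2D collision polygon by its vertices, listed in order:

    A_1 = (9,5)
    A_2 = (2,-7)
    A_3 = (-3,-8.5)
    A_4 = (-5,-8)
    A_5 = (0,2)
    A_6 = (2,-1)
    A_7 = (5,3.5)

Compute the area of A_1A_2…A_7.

Apply the shoelace (surveyor's) formula: 2A = Σ (x_i·y_{i+1} − x_{i+1}·y_i), indices taken mod 7.
Σ = (-73) + (-38) + (-18.5) + (-10) + (-4) + (12) + (-6.5) = -138
Area = |Σ|/2 = 69.

69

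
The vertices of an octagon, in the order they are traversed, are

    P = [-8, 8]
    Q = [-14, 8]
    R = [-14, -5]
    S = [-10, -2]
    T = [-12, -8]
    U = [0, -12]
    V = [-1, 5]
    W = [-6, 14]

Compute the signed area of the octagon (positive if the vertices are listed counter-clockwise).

238

Apply the shoelace formula: 2A = Σ (x_i·y_{i+1} − x_{i+1}·y_i), indices taken mod 8.
Σ = (48) + (182) + (-22) + (56) + (144) + (-12) + (16) + (64) = 476
Signed area = Σ/2 = 238 (positive ⇒ counter-clockwise traversal).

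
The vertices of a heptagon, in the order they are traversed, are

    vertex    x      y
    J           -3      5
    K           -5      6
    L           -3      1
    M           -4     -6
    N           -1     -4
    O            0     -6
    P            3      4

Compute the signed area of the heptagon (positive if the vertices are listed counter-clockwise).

Apply the shoelace formula: 2A = Σ (x_i·y_{i+1} − x_{i+1}·y_i), indices taken mod 7.
Σ = (7) + (13) + (22) + (10) + (6) + (18) + (27) = 103
Signed area = Σ/2 = 51.5 (positive ⇒ counter-clockwise traversal).

51.5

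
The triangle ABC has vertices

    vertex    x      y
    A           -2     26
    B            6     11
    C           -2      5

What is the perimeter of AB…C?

48

|AB| = √((8)² + (-15)²) = √289 = 17
|BC| = √((-8)² + (-6)²) = √100 = 10
|CA| = √((0)² + (21)²) = √441 = 21
Perimeter = 17 + 10 + 21 = 48.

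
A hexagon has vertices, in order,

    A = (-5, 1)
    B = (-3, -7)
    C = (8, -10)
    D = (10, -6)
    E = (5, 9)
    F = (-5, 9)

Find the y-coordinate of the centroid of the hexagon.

-1/9

Apply Gauss's area formula. First the cross-terms c_i = x_i·y_{i+1} − x_{i+1}·y_i:
  38, 86, 52, 120, 90, 40  ⇒  2A = 426, A = 213.
Then Σ (y_i + y_{i+1})·c_i = -142, so ȳ = -142 / (6·213) = -1/9.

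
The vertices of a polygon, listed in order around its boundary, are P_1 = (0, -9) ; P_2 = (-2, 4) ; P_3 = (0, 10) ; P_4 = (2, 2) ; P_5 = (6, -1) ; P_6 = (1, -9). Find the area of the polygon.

Apply the shoelace formula: 2A = Σ (x_i·y_{i+1} − x_{i+1}·y_i), indices taken mod 6.
P_1→P_2: (0)(4) − (-2)(-9) = -18
P_2→P_3: (-2)(10) − (0)(4) = -20
P_3→P_4: (0)(2) − (2)(10) = -20
P_4→P_5: (2)(-1) − (6)(2) = -14
P_5→P_6: (6)(-9) − (1)(-1) = -53
P_6→P_1: (1)(-9) − (0)(-9) = -9
Σ = -134
Area = |Σ|/2 = 67.

67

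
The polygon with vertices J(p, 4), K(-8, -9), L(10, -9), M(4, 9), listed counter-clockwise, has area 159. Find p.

1

The doubled signed area Σ (x_i y_{i+1} − x_{i+1} y_i) is linear in p.
With p=0 it equals 336; the coefficient of p is -18 (from the two edges through J).
So -18·p + 336 = 2·159 = 318 ⇒ p = 1.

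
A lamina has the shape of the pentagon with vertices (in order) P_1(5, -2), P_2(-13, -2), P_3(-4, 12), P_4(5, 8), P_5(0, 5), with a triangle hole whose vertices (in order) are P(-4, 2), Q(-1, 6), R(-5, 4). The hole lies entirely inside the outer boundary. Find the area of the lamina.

Outer boundary:
Apply Gauss's area formula: 2A = Σ (x_i·y_{i+1} − x_{i+1}·y_i), indices taken mod 5.
Σ = (-36) + (-164) + (-92) + (25) + (-25) = -292
Area = |Σ|/2 = 146.
Hole:
Apply the surveyor's formula: 2A = Σ (x_i·y_{i+1} − x_{i+1}·y_i), indices taken mod 3.
P→Q: (-4)(6) − (-1)(2) = -22
Q→R: (-1)(4) − (-5)(6) = 26
R→P: (-5)(2) − (-4)(4) = 6
Σ = 10
Area = |Σ|/2 = 5.
Net area = 146 − 5 = 141.

141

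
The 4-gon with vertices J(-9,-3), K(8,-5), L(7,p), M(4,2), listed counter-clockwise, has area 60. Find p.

-1

Write out the shoelace sum; only the two edges meeting at L involve p:
2·Area = [(8·p − 7·(-5)) + (7·2 − 4·p)] + 75
       = 4·p + 124 = 120
⇒ p = -1.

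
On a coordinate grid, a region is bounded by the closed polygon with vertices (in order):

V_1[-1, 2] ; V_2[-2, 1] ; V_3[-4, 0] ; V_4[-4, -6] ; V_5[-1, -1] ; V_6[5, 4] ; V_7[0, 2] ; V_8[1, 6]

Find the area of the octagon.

Cross-terms: 3, 4, 24, -2, 1, 10, -2, 8  ⇒  Σ = 46
Area = |Σ|/2 = 23.

23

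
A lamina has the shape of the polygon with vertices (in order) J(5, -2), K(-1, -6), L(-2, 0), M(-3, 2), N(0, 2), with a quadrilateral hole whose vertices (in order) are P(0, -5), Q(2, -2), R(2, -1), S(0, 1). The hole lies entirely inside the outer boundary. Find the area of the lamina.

25

Outer boundary:
J→K: (5)(-6) − (-1)(-2) = -32
K→L: (-1)(0) − (-2)(-6) = -12
L→M: (-2)(2) − (-3)(0) = -4
M→N: (-3)(2) − (0)(2) = -6
N→J: (0)(-2) − (5)(2) = -10
Σ = -64
Area = |Σ|/2 = 32.
Hole:
Apply the shoelace (surveyor's) formula: 2A = Σ (x_i·y_{i+1} − x_{i+1}·y_i), indices taken mod 4.
P→Q: (0)(-2) − (2)(-5) = 10
Q→R: (2)(-1) − (2)(-2) = 2
R→S: (2)(1) − (0)(-1) = 2
S→P: (0)(-5) − (0)(1) = 0
Σ = 14
Area = |Σ|/2 = 7.
Net area = 32 − 7 = 25.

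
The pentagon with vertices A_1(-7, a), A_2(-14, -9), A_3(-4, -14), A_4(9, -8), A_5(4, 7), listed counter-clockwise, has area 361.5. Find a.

11

The doubled signed area Σ (x_i y_{i+1} − x_{i+1} y_i) is linear in a.
With a=0 it equals 525; the coefficient of a is 18 (from the two edges through A_1).
So 18·a + 525 = 2·361.5 = 723 ⇒ a = 11.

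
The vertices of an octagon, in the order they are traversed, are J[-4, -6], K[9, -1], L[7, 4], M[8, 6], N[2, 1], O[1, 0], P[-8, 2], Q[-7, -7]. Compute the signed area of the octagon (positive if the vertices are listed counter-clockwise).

Apply the shoelace formula: 2A = Σ (x_i·y_{i+1} − x_{i+1}·y_i), indices taken mod 8.
Cross-terms: 58, 43, 10, -4, -1, 2, 70, 14  ⇒  Σ = 192
Signed area = Σ/2 = 96 (positive ⇒ counter-clockwise traversal).

96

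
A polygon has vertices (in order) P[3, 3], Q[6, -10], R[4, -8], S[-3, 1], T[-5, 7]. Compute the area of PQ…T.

64

Apply Gauss's area formula: 2A = Σ (x_i·y_{i+1} − x_{i+1}·y_i), indices taken mod 5.
Cross-terms: -48, -8, -20, -16, -36  ⇒  Σ = -128
Area = |Σ|/2 = 64.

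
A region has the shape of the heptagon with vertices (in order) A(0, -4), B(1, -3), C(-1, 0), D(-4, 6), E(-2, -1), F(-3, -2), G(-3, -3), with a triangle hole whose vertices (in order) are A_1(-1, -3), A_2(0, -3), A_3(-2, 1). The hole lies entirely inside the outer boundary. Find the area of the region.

11.5

Outer boundary:
Apply the shoelace (surveyor's) formula: 2A = Σ (x_i·y_{i+1} − x_{i+1}·y_i), indices taken mod 7.
Σ = (4) + (-3) + (-6) + (16) + (1) + (3) + (12) = 27
Area = |Σ|/2 = 13.5.
Hole:
Apply Gauss's area formula: 2A = Σ (x_i·y_{i+1} − x_{i+1}·y_i), indices taken mod 3.
Σ = (3) + (-6) + (7) = 4
Area = |Σ|/2 = 2.
Net area = 13.5 − 2 = 11.5.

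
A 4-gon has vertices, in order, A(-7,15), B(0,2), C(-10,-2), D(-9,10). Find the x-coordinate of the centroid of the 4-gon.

-1060/177

Apply the shoelace (surveyor's) formula. First the cross-terms c_i = x_i·y_{i+1} − x_{i+1}·y_i:
  -14, 20, -118, -65  ⇒  2A = -177, A = -88.5.
Then Σ (x_i + x_{i+1})·c_i = 3180, so x̄ = 3180 / (6·(-88.5)) = -1060/177.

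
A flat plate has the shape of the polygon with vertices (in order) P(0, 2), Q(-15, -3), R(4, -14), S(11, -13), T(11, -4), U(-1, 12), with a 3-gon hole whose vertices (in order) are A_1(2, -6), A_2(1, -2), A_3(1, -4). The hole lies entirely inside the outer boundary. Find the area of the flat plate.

288.5

Outer boundary:
P→Q: (0)(-3) − (-15)(2) = 30
Q→R: (-15)(-14) − (4)(-3) = 222
R→S: (4)(-13) − (11)(-14) = 102
S→T: (11)(-4) − (11)(-13) = 99
T→U: (11)(12) − (-1)(-4) = 128
U→P: (-1)(2) − (0)(12) = -2
Σ = 579
Area = |Σ|/2 = 289.5.
Hole:
Apply the shoelace (surveyor's) formula: 2A = Σ (x_i·y_{i+1} − x_{i+1}·y_i), indices taken mod 3.
Σ = (2) + (-2) + (2) = 2
Area = |Σ|/2 = 1.
Net area = 289.5 − 1 = 288.5.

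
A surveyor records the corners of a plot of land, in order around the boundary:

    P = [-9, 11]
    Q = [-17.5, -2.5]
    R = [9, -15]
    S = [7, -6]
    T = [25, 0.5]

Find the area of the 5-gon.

492

Cross-terms: 215, 285, 51, 153.5, 279.5  ⇒  Σ = 984
Area = |Σ|/2 = 492.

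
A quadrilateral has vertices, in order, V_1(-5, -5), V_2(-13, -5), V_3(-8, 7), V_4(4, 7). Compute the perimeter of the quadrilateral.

|V_1V_2| = √((-8)² + (0)²) = √64 = 8
|V_2V_3| = √((5)² + (12)²) = √169 = 13
|V_3V_4| = √((12)² + (0)²) = √144 = 12
|V_4V_1| = √((-9)² + (-12)²) = √225 = 15
Perimeter = 8 + 13 + 12 + 15 = 48.

48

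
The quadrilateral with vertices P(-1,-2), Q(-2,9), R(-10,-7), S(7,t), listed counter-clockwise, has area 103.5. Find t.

Write out the shoelace sum; only the two edges meeting at S involve t:
2·Area = [((-10)·t − 7·(-7)) + (7·(-2) − (-1)·t)] + 91
       = -9·t + 126 = 207
⇒ t = -9.

-9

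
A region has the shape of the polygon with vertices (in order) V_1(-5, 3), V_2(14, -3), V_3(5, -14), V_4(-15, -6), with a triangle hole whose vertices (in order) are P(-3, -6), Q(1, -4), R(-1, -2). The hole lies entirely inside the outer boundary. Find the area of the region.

Outer boundary:
Apply Gauss's area formula: 2A = Σ (x_i·y_{i+1} − x_{i+1}·y_i), indices taken mod 4.
V_1→V_2: (-5)(-3) − (14)(3) = -27
V_2→V_3: (14)(-14) − (5)(-3) = -181
V_3→V_4: (5)(-6) − (-15)(-14) = -240
V_4→V_1: (-15)(3) − (-5)(-6) = -75
Σ = -523
Area = |Σ|/2 = 261.5.
Hole:
Apply the shoelace formula: 2A = Σ (x_i·y_{i+1} − x_{i+1}·y_i), indices taken mod 3.
Σ = (18) + (-6) + (0) = 12
Area = |Σ|/2 = 6.
Net area = 261.5 − 6 = 255.5.

255.5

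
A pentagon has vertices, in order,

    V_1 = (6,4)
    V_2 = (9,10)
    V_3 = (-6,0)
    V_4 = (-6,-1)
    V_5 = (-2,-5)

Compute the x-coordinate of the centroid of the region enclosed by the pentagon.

83/105

Apply Gauss's area formula. First the cross-terms c_i = x_i·y_{i+1} − x_{i+1}·y_i:
  24, 60, 6, 28, 22  ⇒  2A = 140, A = 70.
Then Σ (x_i + x_{i+1})·c_i = 332, so x̄ = 332 / (6·70) = 83/105.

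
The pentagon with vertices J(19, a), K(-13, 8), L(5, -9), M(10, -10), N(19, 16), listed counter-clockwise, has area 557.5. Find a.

25

Write out the shoelace sum; only the two edges meeting at J involve a:
2·Area = [(19·a − 19·16) + (19·8 − (-13)·a)] + 467
       = 32·a + 315 = 1115
⇒ a = 25.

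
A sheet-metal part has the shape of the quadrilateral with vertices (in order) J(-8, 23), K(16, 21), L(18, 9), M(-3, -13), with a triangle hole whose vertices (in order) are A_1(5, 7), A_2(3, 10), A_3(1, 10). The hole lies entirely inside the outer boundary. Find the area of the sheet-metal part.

Outer boundary:
Apply Gauss's area formula: 2A = Σ (x_i·y_{i+1} − x_{i+1}·y_i), indices taken mod 4.
Σ = (-536) + (-234) + (-207) + (-173) = -1150
Area = |Σ|/2 = 575.
Hole:
Apply the shoelace formula: 2A = Σ (x_i·y_{i+1} − x_{i+1}·y_i), indices taken mod 3.
Cross-terms: 29, 20, -43  ⇒  Σ = 6
Area = |Σ|/2 = 3.
Net area = 575 − 3 = 572.

572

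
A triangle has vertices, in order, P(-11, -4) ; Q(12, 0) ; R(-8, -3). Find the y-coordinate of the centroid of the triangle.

Apply the surveyor's formula. First the cross-terms c_i = x_i·y_{i+1} − x_{i+1}·y_i:
  48, -36, -1  ⇒  2A = 11, A = 5.5.
Then Σ (y_i + y_{i+1})·c_i = -77, so ȳ = -77 / (6·5.5) = -7/3.

-7/3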